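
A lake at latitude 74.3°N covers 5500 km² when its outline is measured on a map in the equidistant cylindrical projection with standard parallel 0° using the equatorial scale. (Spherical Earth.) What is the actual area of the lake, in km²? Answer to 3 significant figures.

For the equirectangular projection with φ₀ = 0 (plate carrée), h = 1 along meridians and k = sec φ along parallels.
Areal scale = h·k = 1 × sec φ; at 74.3°, h = 1.000, k = 3.695, so h·k = 3.695.
True area = apparent / (areal scale) = 5500 / 3.695 ≈ 1490 km².

1490 km²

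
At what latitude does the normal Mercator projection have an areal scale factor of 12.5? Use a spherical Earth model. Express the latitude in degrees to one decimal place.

73.6°

Mercator areal scale is sec²φ.
sec²φ = 12.5  ⇒  cos²φ = 0.08000  ⇒  cos φ = 0.2828.
φ = arccos(0.2828) ≈ 73.6°.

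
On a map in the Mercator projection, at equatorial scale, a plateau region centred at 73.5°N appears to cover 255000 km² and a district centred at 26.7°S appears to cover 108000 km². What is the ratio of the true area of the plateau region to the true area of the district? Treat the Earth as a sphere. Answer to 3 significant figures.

0.239

On Mercator the areal scale is sec²φ, so true area = apparent × cos²φ.
True area of plateau region: 255000 × cos²(73.5°) = 255000 × 0.08066 = 20570 km².
True area of district: 108000 × cos²(26.7°) = 108000 × 0.7981 = 86200 km².
Ratio = 20570 / 86200 ≈ 0.239.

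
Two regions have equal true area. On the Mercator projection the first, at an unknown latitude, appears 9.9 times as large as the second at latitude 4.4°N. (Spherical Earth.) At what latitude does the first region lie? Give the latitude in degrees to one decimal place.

71.5°

On Mercator, (apparent₁)/(apparent₂) = sec²φ₁ / sec²φ₂ when true areas are equal.
cos²φ₂ / cos²φ₁ = 9.9  ⇒  cos φ₁ = cos 4.4° / √9.9 = 0.9971/3.146 = 0.3169.
φ₁ = arccos(0.3169) ≈ 71.5°.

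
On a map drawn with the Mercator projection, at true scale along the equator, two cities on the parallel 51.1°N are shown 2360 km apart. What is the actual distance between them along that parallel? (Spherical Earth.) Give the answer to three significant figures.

For Mercator, h = k = sec φ (a conformal cylindrical projection has a single point scale, 1/cos φ).
Along the parallel at 51.1°, map distances are exaggerated by k = sec 51.1° = 1.592.
True distance = 2360 / 1.592 = 2360 × cos 51.1° ≈ 1480 km.

1480 km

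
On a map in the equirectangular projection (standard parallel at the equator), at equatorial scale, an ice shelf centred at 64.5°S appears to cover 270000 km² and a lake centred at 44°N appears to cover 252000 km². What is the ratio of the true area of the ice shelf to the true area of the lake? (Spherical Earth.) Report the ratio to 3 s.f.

0.641

On the plate carrée, areal scale = h·k = 1 × sec φ, so true area = apparent × cos φ.
True area of ice shelf: 270000 × cos(64.5°) = 270000 × 0.4305 = 116200 km².
True area of lake: 252000 × cos(44°) = 252000 × 0.7193 = 181300 km².
Ratio = 116200 / 181300 ≈ 0.641.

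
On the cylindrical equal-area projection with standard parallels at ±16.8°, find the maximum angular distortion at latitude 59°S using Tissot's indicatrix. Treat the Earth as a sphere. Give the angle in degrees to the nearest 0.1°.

Cylindrical equal-area (φ₀ = 16.8°): h = cos φ / cos 16.8° along meridians, k = cos 16.8° / cos φ along parallels; h·k = 1.
At 59°: h = 0.5380, k = 1.859; principal scales a = 1.859, b = 0.5380.
sin(ω/2) = (a − b)/(a + b) = 1.321/2.397 = 0.5511, so ω = 2 arcsin(0.5511) ≈ 66.9°.

66.9°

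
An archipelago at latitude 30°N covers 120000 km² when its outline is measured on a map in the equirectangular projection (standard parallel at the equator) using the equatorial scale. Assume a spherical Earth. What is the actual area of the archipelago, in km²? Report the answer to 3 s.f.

Plate carrée maps x = Rλ, y = Rφ. The meridian scale is h = 1 and the parallel scale is k = 1/cos φ = sec φ.
Areal scale = h·k = 1 × sec φ; at 30°, h = 1.000, k = 1.155, so h·k = 1.155.
True area = apparent / (areal scale) = 120000 / 1.155 ≈ 104000 km².

104000 km²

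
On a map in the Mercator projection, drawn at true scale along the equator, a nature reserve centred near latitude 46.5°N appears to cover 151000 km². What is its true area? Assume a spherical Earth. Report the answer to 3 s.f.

71500 km²

Mercator is conformal, so the point scale is isotropic: h = k = sec φ = 1/cos φ.
Areal scale = k² = sec²φ = 1/cos²(46.5°) = 1/0.6884² = 2.110.
True area = apparent / (areal scale) = 151000 / 2.110 ≈ 71500 km².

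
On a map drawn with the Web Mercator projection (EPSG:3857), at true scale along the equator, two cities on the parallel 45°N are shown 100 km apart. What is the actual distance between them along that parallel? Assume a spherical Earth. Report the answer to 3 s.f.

Mercator is conformal, so the point scale is isotropic: h = k = sec φ = 1/cos φ.
Along the parallel at 45°, map distances are exaggerated by k = sec 45° = 1.414.
True distance = 100 / 1.414 = 100 × cos 45° ≈ 70.7 km.

70.7 km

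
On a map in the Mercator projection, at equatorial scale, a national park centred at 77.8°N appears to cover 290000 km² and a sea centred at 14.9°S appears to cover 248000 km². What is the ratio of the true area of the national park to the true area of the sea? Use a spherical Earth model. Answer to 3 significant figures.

Mercator's areal exaggeration is sec²φ; hence true area = (apparent area) · cos²φ.
True area of national park: 290000 × cos²(77.8°) = 290000 × 0.04466 = 12950 km².
True area of sea: 248000 × cos²(14.9°) = 248000 × 0.9339 = 231600 km².
Ratio = 12950 / 231600 ≈ 0.0559.

0.0559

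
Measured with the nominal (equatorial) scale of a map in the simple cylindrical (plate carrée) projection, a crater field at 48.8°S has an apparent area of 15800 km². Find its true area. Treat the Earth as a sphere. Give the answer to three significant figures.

10400 km²

For the equirectangular projection with φ₀ = 0 (plate carrée), h = 1 along meridians and k = sec φ along parallels.
Areal scale = h·k = 1 × sec φ; at 48.8°, h = 1.000, k = 1.518, so h·k = 1.518.
True area = apparent / (areal scale) = 15800 / 1.518 ≈ 10400 km².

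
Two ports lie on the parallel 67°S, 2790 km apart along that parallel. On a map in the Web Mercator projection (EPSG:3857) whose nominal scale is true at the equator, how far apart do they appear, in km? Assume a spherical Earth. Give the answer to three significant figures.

7140 km

The Mercator projection is conformal; its linear scale factor is the same in every direction and equals sec φ = 1/cos φ.
Along the parallel, k = sec 67° = 1/0.3907 = 2.559.
Map distance = 2790 × 2.559 ≈ 7140 km.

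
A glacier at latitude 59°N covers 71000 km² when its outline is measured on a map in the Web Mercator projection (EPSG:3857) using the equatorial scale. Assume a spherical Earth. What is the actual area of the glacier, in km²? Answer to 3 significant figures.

For Mercator, h = k = sec φ (a conformal cylindrical projection has a single point scale, 1/cos φ).
Areal scale = k² = sec²φ = 1/cos²(59°) = 1/0.5150² = 3.770.
True area = apparent / (areal scale) = 71000 / 3.770 ≈ 18800 km².

18800 km²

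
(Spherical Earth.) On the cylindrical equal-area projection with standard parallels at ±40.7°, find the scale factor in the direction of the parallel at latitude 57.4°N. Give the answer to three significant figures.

1.41

A cylindrical equal-area projection with standard parallel φ₀ has meridian scale h = cos φ / cos φ₀ and parallel scale k = cos φ₀ / cos φ (so areas are preserved, h·k = 1).
k = cos 40.7° / cos 57.4° = 0.7581/0.5388 = 1.407.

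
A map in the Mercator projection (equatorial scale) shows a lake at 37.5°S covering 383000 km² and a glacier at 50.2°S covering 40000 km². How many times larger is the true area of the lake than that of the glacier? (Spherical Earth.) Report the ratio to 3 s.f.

14.7

Since Mercator area scale is 1/cos²φ, the true area equals the apparent area multiplied by cos²φ.
True area of lake: 383000 × cos²(37.5°) = 383000 × 0.6294 = 241100 km².
True area of glacier: 40000 × cos²(50.2°) = 40000 × 0.4097 = 16390 km².
Ratio = 241100 / 16390 ≈ 14.7.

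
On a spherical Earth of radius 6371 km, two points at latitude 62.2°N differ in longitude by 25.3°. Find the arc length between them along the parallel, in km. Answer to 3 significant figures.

Arc length along a parallel = R cos φ · Δλ (with Δλ in radians).
= 6371 × cos 62.2° × (25.3° × π/180) = 6371 × 0.4664 × 0.4416 ≈ 1310 km.

1310 km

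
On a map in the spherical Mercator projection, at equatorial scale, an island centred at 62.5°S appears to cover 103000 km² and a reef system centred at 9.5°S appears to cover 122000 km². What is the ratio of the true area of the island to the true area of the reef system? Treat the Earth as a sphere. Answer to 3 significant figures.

0.185

Mercator's areal exaggeration is sec²φ; hence true area = (apparent area) · cos²φ.
True area of island: 103000 × cos²(62.5°) = 103000 × 0.2132 = 21960 km².
True area of reef system: 122000 × cos²(9.5°) = 122000 × 0.9728 = 118700 km².
Ratio = 21960 / 118700 ≈ 0.185.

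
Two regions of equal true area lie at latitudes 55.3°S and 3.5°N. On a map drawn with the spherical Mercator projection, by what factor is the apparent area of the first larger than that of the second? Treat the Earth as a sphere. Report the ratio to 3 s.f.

3.07

Mercator areal scale is sec²φ.
At 55.3°: sec²(55.3°) = 1/0.5693² = 3.086.
At 3.5°: sec²(3.5°) = 1/0.9981² = 1.004.
Ratio = 3.086/1.004 = cos²(3.5°)/cos²(55.3°) ≈ 3.07.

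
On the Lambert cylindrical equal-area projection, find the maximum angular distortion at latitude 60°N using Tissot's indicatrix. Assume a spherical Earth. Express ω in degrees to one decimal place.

73.7°

The Lambert cylindrical equal-area projection is the cylindrical equal-area projection with its standard parallel at the equator (φ₀ = 0). A cylindrical equal-area projection with standard parallel φ₀ has meridian scale h = cos φ / cos φ₀ and parallel scale k = cos φ₀ / cos φ (so areas are preserved, h·k = 1).
At 60°: h = 0.5000, k = 2.000; principal scales a = 2.000, b = 0.5000.
sin(ω/2) = (a − b)/(a + b) = 1.500/2.500 = 0.6000, so ω = 2 arcsin(0.6000) ≈ 73.7°.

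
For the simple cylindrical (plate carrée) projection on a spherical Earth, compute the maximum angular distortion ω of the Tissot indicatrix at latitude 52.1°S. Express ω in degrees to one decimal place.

In the plate carrée (x = Rλ, y = Rφ), meridians are true-scale (h = 1) and parallels are stretched by k = sec φ.
At 52.1°: h = 1.000, k = 1.628; principal scales a = 1.628, b = 1.000.
sin(ω/2) = (a − b)/(a + b) = 0.6279/2.628 = 0.2389, so ω = 2 arcsin(0.2389) ≈ 27.6°.

27.6°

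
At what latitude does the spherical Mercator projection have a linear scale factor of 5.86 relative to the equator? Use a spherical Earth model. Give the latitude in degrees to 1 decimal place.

80.2°

Mercator scale is k = sec φ = 1/cos φ.
1/cos φ = 5.86  ⇒  cos φ = 0.1706  ⇒  φ = arccos(0.1706) ≈ 80.2°.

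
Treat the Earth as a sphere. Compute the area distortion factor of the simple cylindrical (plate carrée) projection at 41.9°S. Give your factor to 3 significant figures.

1.34

For the equirectangular projection with φ₀ = 0 (plate carrée), h = 1 along meridians and k = sec φ along parallels.
Areal scale = h·k = 1 × sec φ; at 41.9°, h = 1.000, k = 1.344, so h·k = 1.344.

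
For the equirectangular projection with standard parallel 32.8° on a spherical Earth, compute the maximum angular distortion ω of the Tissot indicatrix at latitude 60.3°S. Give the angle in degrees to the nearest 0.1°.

29.9°

The equidistant cylindrical projection with φ₀ = 32.8° has h = 1 (meridians true) and k = cos φ₀ / cos φ along parallels.
At 60.3°: h = 1.000, k = 1.697; principal scales a = 1.697, b = 1.000.
sin(ω/2) = (a − b)/(a + b) = 0.6965/2.697 = 0.2583, so ω = 2 arcsin(0.2583) ≈ 29.9°.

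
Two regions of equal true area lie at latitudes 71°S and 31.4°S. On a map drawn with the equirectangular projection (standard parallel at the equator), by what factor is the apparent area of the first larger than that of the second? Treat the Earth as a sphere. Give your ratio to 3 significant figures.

2.62

In the plate carrée (x = Rλ, y = Rφ), meridians are true-scale (h = 1) and parallels are stretched by k = sec φ.
Areal scale at 71°: h·k = 1.000 × 3.072 = 3.072.
Areal scale at 31.4°: h·k = 1.000 × 1.172 = 1.172.
Ratio = 3.072/1.172 ≈ 2.62.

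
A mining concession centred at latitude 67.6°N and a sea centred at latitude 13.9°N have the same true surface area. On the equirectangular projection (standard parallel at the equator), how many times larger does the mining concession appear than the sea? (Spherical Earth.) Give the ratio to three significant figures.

2.55

In the plate carrée (x = Rλ, y = Rφ), meridians are true-scale (h = 1) and parallels are stretched by k = sec φ.
Areal scale at 67.6°: h·k = 1.000 × 2.624 = 2.624.
Areal scale at 13.9°: h·k = 1.000 × 1.030 = 1.030.
Ratio = 2.624/1.030 ≈ 2.55.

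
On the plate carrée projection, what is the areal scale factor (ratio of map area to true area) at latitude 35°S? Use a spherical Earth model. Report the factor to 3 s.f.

Plate carrée maps x = Rλ, y = Rφ. The meridian scale is h = 1 and the parallel scale is k = 1/cos φ = sec φ.
Areal scale = h·k = 1 × sec φ; at 35°, h = 1.000, k = 1.221, so h·k = 1.221.

1.22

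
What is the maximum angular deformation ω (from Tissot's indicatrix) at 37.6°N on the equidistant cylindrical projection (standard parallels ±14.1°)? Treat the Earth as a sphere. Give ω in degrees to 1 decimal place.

11.6°

The equidistant cylindrical projection with φ₀ = 14.1° has h = 1 (meridians true) and k = cos φ₀ / cos φ along parallels.
At 37.6°: h = 1.000, k = 1.224; principal scales a = 1.224, b = 1.000.
sin(ω/2) = (a − b)/(a + b) = 0.2241/2.224 = 0.1008, so ω = 2 arcsin(0.1008) ≈ 11.6°.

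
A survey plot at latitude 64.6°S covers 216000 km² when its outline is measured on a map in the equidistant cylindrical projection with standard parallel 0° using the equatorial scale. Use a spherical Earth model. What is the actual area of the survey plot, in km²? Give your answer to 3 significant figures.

In the plate carrée (x = Rλ, y = Rφ), meridians are true-scale (h = 1) and parallels are stretched by k = sec φ.
Areal scale = h·k = 1 × sec φ; at 64.6°, h = 1.000, k = 2.331, so h·k = 2.331.
True area = apparent / (areal scale) = 216000 / 2.331 ≈ 92600 km².

92600 km²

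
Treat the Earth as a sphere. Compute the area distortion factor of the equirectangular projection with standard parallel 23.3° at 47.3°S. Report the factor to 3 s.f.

1.35

In the equirectangular projection with standard parallel φ₀ = 23.3° (x = Rλ cos φ₀, y = Rφ), meridians are true-scale (h = 1) and the parallel scale is k = cos φ₀ / cos φ.
Areal scale = h·k = 1 × cos φ₀ / cos φ; at 47.3°, h = 1.000, k = 1.354, so h·k = 1.354.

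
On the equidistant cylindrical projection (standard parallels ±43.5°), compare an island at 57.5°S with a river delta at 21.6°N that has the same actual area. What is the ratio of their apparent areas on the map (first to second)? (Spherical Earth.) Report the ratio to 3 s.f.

The equidistant cylindrical projection with φ₀ = 43.5° has h = 1 (meridians true) and k = cos φ₀ / cos φ along parallels.
Areal scale at 57.5°: h·k = 1.000 × 1.350 = 1.350.
Areal scale at 21.6°: h·k = 1.000 × 0.7802 = 0.7802.
Ratio = 1.350/0.7802 ≈ 1.73.

1.73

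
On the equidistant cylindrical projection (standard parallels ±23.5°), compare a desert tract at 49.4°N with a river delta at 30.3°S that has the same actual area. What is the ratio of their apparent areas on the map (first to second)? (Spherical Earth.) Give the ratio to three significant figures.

1.33

With standard parallel φ₀ = 23.5°, the equirectangular projection gives x = Rλ cos φ₀, y = Rφ, so h = 1 and k = cos 23.5° / cos φ.
Areal scale at 49.4°: h·k = 1.000 × 1.409 = 1.409.
Areal scale at 30.3°: h·k = 1.000 × 1.062 = 1.062.
Ratio = 1.409/1.062 ≈ 1.33.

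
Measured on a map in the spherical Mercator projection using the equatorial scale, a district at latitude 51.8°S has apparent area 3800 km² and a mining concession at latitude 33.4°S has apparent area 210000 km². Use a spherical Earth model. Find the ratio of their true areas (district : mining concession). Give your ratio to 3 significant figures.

0.00993

On Mercator the areal scale is sec²φ, so true area = apparent × cos²φ.
True area of district: 3800 × cos²(51.8°) = 3800 × 0.3824 = 1453 km².
True area of mining concession: 210000 × cos²(33.4°) = 210000 × 0.6970 = 146400 km².
Ratio = 1453 / 146400 ≈ 0.00993.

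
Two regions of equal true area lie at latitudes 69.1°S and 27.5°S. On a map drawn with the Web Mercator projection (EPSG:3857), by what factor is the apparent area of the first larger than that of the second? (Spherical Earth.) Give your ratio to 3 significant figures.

Mercator areal scale is sec²φ.
At 69.1°: sec²(69.1°) = 1/0.3567² = 7.858.
At 27.5°: sec²(27.5°) = 1/0.8870² = 1.271.
Ratio = 7.858/1.271 = cos²(27.5°)/cos²(69.1°) ≈ 6.18.

6.18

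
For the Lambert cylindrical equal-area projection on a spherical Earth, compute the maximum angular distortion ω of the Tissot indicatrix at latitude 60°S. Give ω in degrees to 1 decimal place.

The Lambert cylindrical equal-area projection is the cylindrical equal-area projection with its standard parallel at the equator (φ₀ = 0). A cylindrical equal-area projection with standard parallel φ₀ has meridian scale h = cos φ / cos φ₀ and parallel scale k = cos φ₀ / cos φ (so areas are preserved, h·k = 1).
At 60°: h = 0.5000, k = 2.000; principal scales a = 2.000, b = 0.5000.
sin(ω/2) = (a − b)/(a + b) = 1.500/2.500 = 0.6000, so ω = 2 arcsin(0.6000) ≈ 73.7°.

73.7°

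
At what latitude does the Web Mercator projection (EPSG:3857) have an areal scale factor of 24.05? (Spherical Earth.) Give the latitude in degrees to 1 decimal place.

78.2°

Mercator areal scale is sec²φ.
sec²φ = 24.05  ⇒  cos²φ = 0.04158  ⇒  cos φ = 0.2039.
φ = arccos(0.2039) ≈ 78.2°.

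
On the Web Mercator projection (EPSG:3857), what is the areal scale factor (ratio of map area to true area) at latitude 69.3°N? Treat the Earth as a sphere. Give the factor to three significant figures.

For Mercator, h = k = sec φ (a conformal cylindrical projection has a single point scale, 1/cos φ).
Areal scale = k² = sec²φ = 1/cos²(69.3°) = 1/0.3535² = 8.004.

8.00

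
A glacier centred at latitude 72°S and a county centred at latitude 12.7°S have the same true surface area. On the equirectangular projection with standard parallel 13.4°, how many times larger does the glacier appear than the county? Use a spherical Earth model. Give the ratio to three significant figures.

3.16

The equidistant cylindrical projection with φ₀ = 13.4° has h = 1 (meridians true) and k = cos φ₀ / cos φ along parallels.
Areal scale at 72°: h·k = 1.000 × 3.148 = 3.148.
Areal scale at 12.7°: h·k = 1.000 × 0.9972 = 0.9972.
Ratio = 3.148/0.9972 ≈ 3.16.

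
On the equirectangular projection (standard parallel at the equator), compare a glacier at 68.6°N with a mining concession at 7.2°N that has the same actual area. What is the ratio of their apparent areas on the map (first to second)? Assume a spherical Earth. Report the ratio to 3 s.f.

For the equirectangular projection with φ₀ = 0 (plate carrée), h = 1 along meridians and k = sec φ along parallels.
Areal scale at 68.6°: h·k = 1.000 × 2.741 = 2.741.
Areal scale at 7.2°: h·k = 1.000 × 1.008 = 1.008.
Ratio = 2.741/1.008 ≈ 2.72.

2.72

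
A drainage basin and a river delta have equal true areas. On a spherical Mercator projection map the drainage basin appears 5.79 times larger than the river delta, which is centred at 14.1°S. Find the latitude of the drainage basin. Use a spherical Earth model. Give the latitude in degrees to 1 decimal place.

66.2°

Mercator areal scale is sec²φ, so apparent-area ratio = sec²φ₁ / sec²φ₂ = cos²φ₂ / cos²φ₁.
cos²φ₂ / cos²φ₁ = 5.79  ⇒  cos φ₁ = cos 14.1° / √5.79 = 0.9699/2.406 = 0.4031.
φ₁ = arccos(0.4031) ≈ 66.2°.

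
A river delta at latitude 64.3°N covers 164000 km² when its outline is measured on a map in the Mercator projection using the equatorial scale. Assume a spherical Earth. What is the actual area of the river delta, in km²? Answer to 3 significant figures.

The Mercator projection is conformal; its linear scale factor is the same in every direction and equals sec φ = 1/cos φ.
Areal scale = k² = sec²φ = 1/cos²(64.3°) = 1/0.4337² = 5.317.
True area = apparent / (areal scale) = 164000 / 5.317 ≈ 30800 km².

30800 km²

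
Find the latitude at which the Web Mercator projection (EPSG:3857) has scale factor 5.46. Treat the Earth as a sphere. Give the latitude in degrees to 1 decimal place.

Mercator scale is k = sec φ = 1/cos φ.
1/cos φ = 5.46  ⇒  cos φ = 0.1832  ⇒  φ = arccos(0.1832) ≈ 79.4°.

79.4°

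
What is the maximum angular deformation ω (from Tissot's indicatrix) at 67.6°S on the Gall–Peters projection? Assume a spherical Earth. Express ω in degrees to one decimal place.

Gall–Peters is a cylindrical equal-area projection with standard parallels at ±45°. Cylindrical equal-area (φ₀ = 45°): h = cos φ / cos 45° along meridians, k = cos 45° / cos φ along parallels; h·k = 1.
At 67.6°: h = 0.5389, k = 1.856; principal scales a = 1.856, b = 0.5389.
sin(ω/2) = (a − b)/(a + b) = 1.317/2.394 = 0.5499, so ω = 2 arcsin(0.5499) ≈ 66.7°.

66.7°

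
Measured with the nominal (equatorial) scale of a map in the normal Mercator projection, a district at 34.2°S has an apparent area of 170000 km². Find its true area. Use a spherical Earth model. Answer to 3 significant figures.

Mercator is conformal, so the point scale is isotropic: h = k = sec φ = 1/cos φ.
Areal scale = k² = sec²φ = 1/cos²(34.2°) = 1/0.8271² = 1.462.
True area = apparent / (areal scale) = 170000 / 1.462 ≈ 116000 km².

116000 km²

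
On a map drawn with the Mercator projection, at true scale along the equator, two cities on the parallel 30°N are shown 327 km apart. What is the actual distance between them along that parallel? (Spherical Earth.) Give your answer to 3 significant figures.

283 km

For Mercator, h = k = sec φ (a conformal cylindrical projection has a single point scale, 1/cos φ).
Along the parallel at 30°, map distances are exaggerated by k = sec 30° = 1.155.
True distance = 327 / 1.155 = 327 × cos 30° ≈ 283 km.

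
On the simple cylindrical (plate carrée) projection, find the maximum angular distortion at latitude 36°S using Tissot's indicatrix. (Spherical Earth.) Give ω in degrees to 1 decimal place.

In the plate carrée (x = Rλ, y = Rφ), meridians are true-scale (h = 1) and parallels are stretched by k = sec φ.
At 36°: h = 1.000, k = 1.236; principal scales a = 1.236, b = 1.000.
sin(ω/2) = (a − b)/(a + b) = 0.2361/2.236 = 0.1056, so ω = 2 arcsin(0.1056) ≈ 12.1°.

12.1°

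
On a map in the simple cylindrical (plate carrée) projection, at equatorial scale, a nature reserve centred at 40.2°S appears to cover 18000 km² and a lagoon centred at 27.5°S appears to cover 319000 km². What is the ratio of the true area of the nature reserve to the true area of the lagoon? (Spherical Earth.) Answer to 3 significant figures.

On the plate carrée, areal scale = h·k = 1 × sec φ, so true area = apparent × cos φ.
True area of nature reserve: 18000 × cos(40.2°) = 18000 × 0.7638 = 13750 km².
True area of lagoon: 319000 × cos(27.5°) = 319000 × 0.8870 = 283000 km².
Ratio = 13750 / 283000 ≈ 0.0486.

0.0486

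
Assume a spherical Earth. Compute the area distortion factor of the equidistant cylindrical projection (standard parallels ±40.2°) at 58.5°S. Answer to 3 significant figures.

With standard parallel φ₀ = 40.2°, the equirectangular projection gives x = Rλ cos φ₀, y = Rφ, so h = 1 and k = cos 40.2° / cos φ.
Areal scale = h·k = 1 × cos φ₀ / cos φ; at 58.5°, h = 1.000, k = 1.462, so h·k = 1.462.

1.46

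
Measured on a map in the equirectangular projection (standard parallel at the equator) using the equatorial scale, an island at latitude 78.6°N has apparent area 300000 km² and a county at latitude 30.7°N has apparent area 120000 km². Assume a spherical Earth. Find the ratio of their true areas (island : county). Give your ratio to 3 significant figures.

Plate carrée has h = 1 and k = sec φ, giving areal scale sec φ; true area = (apparent area) · cos φ.
True area of island: 300000 × cos(78.6°) = 300000 × 0.1977 = 59300 km².
True area of county: 120000 × cos(30.7°) = 120000 × 0.8599 = 103200 km².
Ratio = 59300 / 103200 ≈ 0.575.

0.575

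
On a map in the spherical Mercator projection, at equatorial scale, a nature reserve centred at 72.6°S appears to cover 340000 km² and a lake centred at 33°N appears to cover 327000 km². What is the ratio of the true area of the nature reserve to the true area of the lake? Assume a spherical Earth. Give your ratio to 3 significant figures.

Mercator's areal exaggeration is sec²φ; hence true area = (apparent area) · cos²φ.
True area of nature reserve: 340000 × cos²(72.6°) = 340000 × 0.08943 = 30400 km².
True area of lake: 327000 × cos²(33°) = 327000 × 0.7034 = 230000 km².
Ratio = 30400 / 230000 ≈ 0.132.

0.132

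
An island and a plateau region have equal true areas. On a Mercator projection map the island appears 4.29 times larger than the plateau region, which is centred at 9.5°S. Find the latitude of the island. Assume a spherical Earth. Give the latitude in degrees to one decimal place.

61.6°

On Mercator, (apparent₁)/(apparent₂) = sec²φ₁ / sec²φ₂ when true areas are equal.
cos²φ₂ / cos²φ₁ = 4.29  ⇒  cos φ₁ = cos 9.5° / √4.29 = 0.9863/2.071 = 0.4762.
φ₁ = arccos(0.4762) ≈ 61.6°.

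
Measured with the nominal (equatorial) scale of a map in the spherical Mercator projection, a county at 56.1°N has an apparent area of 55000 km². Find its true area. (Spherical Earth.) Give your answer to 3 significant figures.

Mercator is conformal, so the point scale is isotropic: h = k = sec φ = 1/cos φ.
Areal scale = k² = sec²φ = 1/cos²(56.1°) = 1/0.5577² = 3.215.
True area = apparent / (areal scale) = 55000 / 3.215 ≈ 17100 km².

17100 km²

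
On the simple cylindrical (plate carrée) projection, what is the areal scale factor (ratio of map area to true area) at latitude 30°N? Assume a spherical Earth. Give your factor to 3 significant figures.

Plate carrée maps x = Rλ, y = Rφ. The meridian scale is h = 1 and the parallel scale is k = 1/cos φ = sec φ.
Areal scale = h·k = 1 × sec φ; at 30°, h = 1.000, k = 1.155, so h·k = 1.155.

1.15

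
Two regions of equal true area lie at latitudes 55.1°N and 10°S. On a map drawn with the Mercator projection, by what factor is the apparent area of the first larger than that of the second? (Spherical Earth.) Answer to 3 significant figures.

Mercator is conformal with k = sec φ, so areal scale = k² = sec²φ.
At 55.1°: sec²(55.1°) = 1/0.5721² = 3.055.
At 10°: sec²(10°) = 1/0.9848² = 1.031.
Ratio = 3.055/1.031 = cos²(10°)/cos²(55.1°) ≈ 2.96.

2.96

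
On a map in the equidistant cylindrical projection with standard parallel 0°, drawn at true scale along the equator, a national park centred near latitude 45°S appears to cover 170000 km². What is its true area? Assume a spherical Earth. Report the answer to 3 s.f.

Plate carrée maps x = Rλ, y = Rφ. The meridian scale is h = 1 and the parallel scale is k = 1/cos φ = sec φ.
Areal scale = h·k = 1 × sec φ; at 45°, h = 1.000, k = 1.414, so h·k = 1.414.
True area = apparent / (areal scale) = 170000 / 1.414 ≈ 120000 km².

120000 km²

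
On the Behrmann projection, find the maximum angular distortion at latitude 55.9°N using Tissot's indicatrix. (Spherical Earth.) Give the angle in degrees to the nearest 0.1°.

Behrmann is a cylindrical equal-area projection with standard parallels at ±30°. A cylindrical equal-area projection with standard parallel φ₀ has meridian scale h = cos φ / cos φ₀ and parallel scale k = cos φ₀ / cos φ (so areas are preserved, h·k = 1).
At 55.9°: h = 0.6474, k = 1.545; principal scales a = 1.545, b = 0.6474.
sin(ω/2) = (a − b)/(a + b) = 0.8973/2.192 = 0.4094, so ω = 2 arcsin(0.4094) ≈ 48.3°.

48.3°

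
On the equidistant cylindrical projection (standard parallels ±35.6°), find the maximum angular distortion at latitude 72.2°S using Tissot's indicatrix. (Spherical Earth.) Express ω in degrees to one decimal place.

53.9°

The equidistant cylindrical projection with φ₀ = 35.6° has h = 1 (meridians true) and k = cos φ₀ / cos φ along parallels.
At 72.2°: h = 1.000, k = 2.660; principal scales a = 2.660, b = 1.000.
sin(ω/2) = (a − b)/(a + b) = 1.660/3.660 = 0.4535, so ω = 2 arcsin(0.4535) ≈ 53.9°.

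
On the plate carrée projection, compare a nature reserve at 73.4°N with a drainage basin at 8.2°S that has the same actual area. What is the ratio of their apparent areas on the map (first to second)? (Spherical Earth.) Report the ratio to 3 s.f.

3.46

For the equirectangular projection with φ₀ = 0 (plate carrée), h = 1 along meridians and k = sec φ along parallels.
Areal scale at 73.4°: h·k = 1.000 × 3.500 = 3.500.
Areal scale at 8.2°: h·k = 1.000 × 1.010 = 1.010.
Ratio = 3.500/1.010 ≈ 3.46.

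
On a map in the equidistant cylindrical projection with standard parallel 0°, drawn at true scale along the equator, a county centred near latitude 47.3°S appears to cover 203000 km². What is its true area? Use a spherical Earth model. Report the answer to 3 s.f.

Plate carrée maps x = Rλ, y = Rφ. The meridian scale is h = 1 and the parallel scale is k = 1/cos φ = sec φ.
Areal scale = h·k = 1 × sec φ; at 47.3°, h = 1.000, k = 1.475, so h·k = 1.475.
True area = apparent / (areal scale) = 203000 / 1.475 ≈ 138000 km².

138000 km²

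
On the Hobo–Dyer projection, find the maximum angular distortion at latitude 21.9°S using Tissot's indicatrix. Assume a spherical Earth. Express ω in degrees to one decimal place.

17.9°

Hobo–Dyer is a cylindrical equal-area projection with standard parallels at ±37.5°. For cylindrical equal-area with standard parallel φ₀, h = cos φ / cos φ₀ and k = cos φ₀ / cos φ, so h·k = 1.
At 21.9°: h = 1.170, k = 0.8551; principal scales a = 1.170, b = 0.8551.
sin(ω/2) = (a − b)/(a + b) = 0.3145/2.025 = 0.1553, so ω = 2 arcsin(0.1553) ≈ 17.9°.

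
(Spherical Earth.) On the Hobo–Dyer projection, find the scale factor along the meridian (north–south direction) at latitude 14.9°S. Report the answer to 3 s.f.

1.22

The Hobo–Dyer projection is cylindrical equal-area with φ₀ = 37.5°. Cylindrical equal-area (φ₀ = 37.5°): h = cos φ / cos 37.5° along meridians, k = cos 37.5° / cos φ along parallels; h·k = 1.
h = cos 14.9° / cos 37.5° = 0.9664/0.7934 = 1.218.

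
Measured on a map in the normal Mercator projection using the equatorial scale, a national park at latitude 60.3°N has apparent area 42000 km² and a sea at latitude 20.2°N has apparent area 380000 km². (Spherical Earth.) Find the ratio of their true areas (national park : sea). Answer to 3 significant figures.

On Mercator the areal scale is sec²φ, so true area = apparent × cos²φ.
True area of national park: 42000 × cos²(60.3°) = 42000 × 0.2455 = 10310 km².
True area of sea: 380000 × cos²(20.2°) = 380000 × 0.8808 = 334700 km².
Ratio = 10310 / 334700 ≈ 0.0308.

0.0308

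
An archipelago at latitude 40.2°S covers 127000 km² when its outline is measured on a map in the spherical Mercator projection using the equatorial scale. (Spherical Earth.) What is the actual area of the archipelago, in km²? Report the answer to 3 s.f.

Mercator is conformal, so the point scale is isotropic: h = k = sec φ = 1/cos φ.
Areal scale = k² = sec²φ = 1/cos²(40.2°) = 1/0.7638² = 1.714.
True area = apparent / (areal scale) = 127000 / 1.714 ≈ 74100 km².

74100 km²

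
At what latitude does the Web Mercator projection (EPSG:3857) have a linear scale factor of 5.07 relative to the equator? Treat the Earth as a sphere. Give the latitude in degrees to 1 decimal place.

78.6°

Mercator scale is k = sec φ = 1/cos φ.
1/cos φ = 5.07  ⇒  cos φ = 0.1972  ⇒  φ = arccos(0.1972) ≈ 78.6°.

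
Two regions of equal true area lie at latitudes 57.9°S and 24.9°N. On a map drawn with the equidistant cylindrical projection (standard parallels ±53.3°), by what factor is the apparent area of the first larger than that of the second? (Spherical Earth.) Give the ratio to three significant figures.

The equidistant cylindrical projection with φ₀ = 53.3° has h = 1 (meridians true) and k = cos φ₀ / cos φ along parallels.
Areal scale at 57.9°: h·k = 1.000 × 1.125 = 1.125.
Areal scale at 24.9°: h·k = 1.000 × 0.6589 = 0.6589.
Ratio = 1.125/0.6589 ≈ 1.71.

1.71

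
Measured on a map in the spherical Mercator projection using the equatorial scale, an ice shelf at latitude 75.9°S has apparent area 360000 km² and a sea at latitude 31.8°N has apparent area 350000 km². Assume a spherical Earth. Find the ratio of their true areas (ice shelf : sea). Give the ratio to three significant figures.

0.0845

On Mercator the areal scale is sec²φ, so true area = apparent × cos²φ.
True area of ice shelf: 360000 × cos²(75.9°) = 360000 × 0.05935 = 21370 km².
True area of sea: 350000 × cos²(31.8°) = 350000 × 0.7223 = 252800 km².
Ratio = 21370 / 252800 ≈ 0.0845.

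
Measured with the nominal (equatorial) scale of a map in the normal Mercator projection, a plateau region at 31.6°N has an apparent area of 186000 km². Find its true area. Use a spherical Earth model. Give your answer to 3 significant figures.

135000 km²

Mercator is conformal, so the point scale is isotropic: h = k = sec φ = 1/cos φ.
Areal scale = k² = sec²φ = 1/cos²(31.6°) = 1/0.8517² = 1.378.
True area = apparent / (areal scale) = 186000 / 1.378 ≈ 135000 km².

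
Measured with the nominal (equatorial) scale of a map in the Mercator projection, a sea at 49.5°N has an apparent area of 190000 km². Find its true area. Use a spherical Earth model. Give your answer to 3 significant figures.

80100 km²

For Mercator, h = k = sec φ (a conformal cylindrical projection has a single point scale, 1/cos φ).
Areal scale = k² = sec²φ = 1/cos²(49.5°) = 1/0.6494² = 2.371.
True area = apparent / (areal scale) = 190000 / 2.371 ≈ 80100 km².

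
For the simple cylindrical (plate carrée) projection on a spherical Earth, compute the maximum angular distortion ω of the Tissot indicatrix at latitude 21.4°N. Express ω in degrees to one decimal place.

4.1°

For the equirectangular projection with φ₀ = 0 (plate carrée), h = 1 along meridians and k = sec φ along parallels.
At 21.4°: h = 1.000, k = 1.074; principal scales a = 1.074, b = 1.000.
sin(ω/2) = (a − b)/(a + b) = 0.07405/2.074 = 0.03570, so ω = 2 arcsin(0.03570) ≈ 4.1°.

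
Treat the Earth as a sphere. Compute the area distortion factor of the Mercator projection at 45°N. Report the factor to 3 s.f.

2.00

The Mercator projection is conformal; its linear scale factor is the same in every direction and equals sec φ = 1/cos φ.
Areal scale = k² = sec²φ = 1/cos²(45°) = 1/0.7071² = 2.000.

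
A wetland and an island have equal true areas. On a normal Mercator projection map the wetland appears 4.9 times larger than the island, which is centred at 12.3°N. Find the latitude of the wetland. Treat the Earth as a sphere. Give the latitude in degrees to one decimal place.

63.8°

On Mercator, (apparent₁)/(apparent₂) = sec²φ₁ / sec²φ₂ when true areas are equal.
cos²φ₂ / cos²φ₁ = 4.9  ⇒  cos φ₁ = cos 12.3° / √4.9 = 0.9770/2.214 = 0.4414.
φ₁ = arccos(0.4414) ≈ 63.8°.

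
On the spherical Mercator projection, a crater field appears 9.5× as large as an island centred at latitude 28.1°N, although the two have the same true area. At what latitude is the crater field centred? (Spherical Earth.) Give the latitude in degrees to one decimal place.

On Mercator, (apparent₁)/(apparent₂) = sec²φ₁ / sec²φ₂ when true areas are equal.
cos²φ₂ / cos²φ₁ = 9.5  ⇒  cos φ₁ = cos 28.1° / √9.5 = 0.8821/3.082 = 0.2862.
φ₁ = arccos(0.2862) ≈ 73.4°.

73.4°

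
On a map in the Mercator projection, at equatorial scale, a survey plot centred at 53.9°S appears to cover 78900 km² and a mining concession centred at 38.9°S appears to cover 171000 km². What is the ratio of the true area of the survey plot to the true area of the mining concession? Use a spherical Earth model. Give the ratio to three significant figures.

Since Mercator area scale is 1/cos²φ, the true area equals the apparent area multiplied by cos²φ.
True area of survey plot: 78900 × cos²(53.9°) = 78900 × 0.3472 = 27390 km².
True area of mining concession: 171000 × cos²(38.9°) = 171000 × 0.6057 = 103600 km².
Ratio = 27390 / 103600 ≈ 0.264.

0.264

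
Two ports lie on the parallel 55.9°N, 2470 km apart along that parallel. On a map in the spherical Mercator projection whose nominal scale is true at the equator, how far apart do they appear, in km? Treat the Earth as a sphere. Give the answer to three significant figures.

4410 km

For Mercator, h = k = sec φ (a conformal cylindrical projection has a single point scale, 1/cos φ).
Along the parallel, k = sec 55.9° = 1/0.5606 = 1.784.
Map distance = 2470 × 1.784 ≈ 4410 km.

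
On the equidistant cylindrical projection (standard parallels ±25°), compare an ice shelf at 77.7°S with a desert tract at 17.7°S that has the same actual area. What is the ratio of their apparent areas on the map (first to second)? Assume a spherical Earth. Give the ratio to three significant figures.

4.47

With standard parallel φ₀ = 25°, the equirectangular projection gives x = Rλ cos φ₀, y = Rφ, so h = 1 and k = cos 25° / cos φ.
Areal scale at 77.7°: h·k = 1.000 × 4.254 = 4.254.
Areal scale at 17.7°: h·k = 1.000 × 0.9513 = 0.9513.
Ratio = 4.254/0.9513 ≈ 4.47.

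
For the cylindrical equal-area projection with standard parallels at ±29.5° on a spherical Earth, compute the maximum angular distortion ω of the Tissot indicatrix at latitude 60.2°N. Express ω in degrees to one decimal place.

For cylindrical equal-area with standard parallel φ₀, h = cos φ / cos φ₀ and k = cos φ₀ / cos φ, so h·k = 1.
At 60.2°: h = 0.5710, k = 1.751; principal scales a = 1.751, b = 0.5710.
sin(ω/2) = (a − b)/(a + b) = 1.180/2.322 = 0.5082, so ω = 2 arcsin(0.5082) ≈ 61.1°.

61.1°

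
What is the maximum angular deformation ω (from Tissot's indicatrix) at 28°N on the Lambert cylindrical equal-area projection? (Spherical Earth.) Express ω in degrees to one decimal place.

The Lambert cylindrical equal-area projection is the cylindrical equal-area projection with its standard parallel at the equator (φ₀ = 0). A cylindrical equal-area projection with standard parallel φ₀ has meridian scale h = cos φ / cos φ₀ and parallel scale k = cos φ₀ / cos φ (so areas are preserved, h·k = 1).
At 28°: h = 0.8829, k = 1.133; principal scales a = 1.133, b = 0.8829.
sin(ω/2) = (a − b)/(a + b) = 0.2496/2.016 = 0.1239, so ω = 2 arcsin(0.1239) ≈ 14.2°.

14.2°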